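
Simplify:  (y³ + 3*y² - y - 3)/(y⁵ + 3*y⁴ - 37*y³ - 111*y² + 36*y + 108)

1/(y² - 36)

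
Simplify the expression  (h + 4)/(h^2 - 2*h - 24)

Factor: h^2 - 2*h - 24 = (h + 4)*(h - 6)
Cancel the common factor (h + 4).

1/(h - 6)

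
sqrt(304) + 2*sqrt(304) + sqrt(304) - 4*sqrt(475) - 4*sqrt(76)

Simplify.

sqrt(304) = 4*sqrt(19); 2*sqrt(304) = 8*sqrt(19); sqrt(304) = 4*sqrt(19); 4*sqrt(475) = 20*sqrt(19); 4*sqrt(76) = 8*sqrt(19)
Combine: (4 + 8 + 4 - 20 - 8)·sqrt(19) = -12*sqrt(19)

-12*sqrt(19)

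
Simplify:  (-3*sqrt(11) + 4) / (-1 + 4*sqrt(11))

(-128 + 13*sqrt(11))/175

Multiply numerator and denominator by -4*sqrt(11) - 1.
Denominator becomes -175; numerator becomes -13*sqrt(11) + 128.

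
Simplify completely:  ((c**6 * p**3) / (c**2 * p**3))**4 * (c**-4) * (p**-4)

Inside the bracket: c**4
Raise to the power 4: c**16
Multiply by (c**-4) * (p**-4): add exponents.

c**12/p**4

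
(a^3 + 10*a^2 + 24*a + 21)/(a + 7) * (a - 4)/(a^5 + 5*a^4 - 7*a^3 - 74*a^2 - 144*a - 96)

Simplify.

Factor: a^3 + 10*a^2 + 24*a + 21 = (a + 7)*(a^2 + 3*a + 3);  a^5 + 5*a^4 - 7*a^3 - 74*a^2 - 144*a - 96 = (a + 2)*(a + 4)*(a^2 + 3*a + 3)*(a - 4)
Cancel the common factors (a^2 + 3*a + 3), (a + 7), (a - 4).

1/(a^2 + 6*a + 8)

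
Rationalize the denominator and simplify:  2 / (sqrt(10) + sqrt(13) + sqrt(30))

Group as (sqrt(10) + sqrt(13)) + sqrt(30); multiply by (sqrt(10) + sqrt(13)) - sqrt(30), then rationalise the remaining surd.

(-40*sqrt(39) - 14*sqrt(30) + 54*sqrt(13) + 66*sqrt(10))/471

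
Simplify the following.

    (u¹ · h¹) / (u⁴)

Quotient: (u^-3) · h¹

h/u³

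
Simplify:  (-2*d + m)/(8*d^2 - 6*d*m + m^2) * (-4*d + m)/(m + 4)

Factor: 8*d^2 - 6*d*m + m^2 = (-4*d + m)*(-2*d + m)
Cancel the common factors (-2*d + m), (-4*d + m).

1/(m + 4)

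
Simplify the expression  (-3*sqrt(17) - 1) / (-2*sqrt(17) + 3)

(11*sqrt(17) + 105)/59

Multiply numerator and denominator by 3 + 2*sqrt(17).
Denominator becomes -59; numerator becomes -105 - 11*sqrt(17).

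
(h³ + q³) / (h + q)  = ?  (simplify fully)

Apply the sum-of-cubes factorisation and cancel (h + q).

h² - h*q + q²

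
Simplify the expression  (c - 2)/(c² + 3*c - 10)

Factor: c² + 3*c - 10 = (c - 2)·(c + 5)
Cancel the common factor (c - 2).

1/(c + 5)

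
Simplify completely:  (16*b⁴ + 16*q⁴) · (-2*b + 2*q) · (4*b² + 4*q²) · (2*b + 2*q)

Telescope via difference of squares: ((2*q)+(2*b))((2*q)-(2*b)) = -4*b² + 4*q², then repeat with the next factor.

-256*b⁸ + 256*q⁸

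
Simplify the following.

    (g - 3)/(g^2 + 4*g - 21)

1/(g + 7)

Factor: g^2 + 4*g - 21 = (g + 7)*(g - 3)
Cancel the common factor (g - 3).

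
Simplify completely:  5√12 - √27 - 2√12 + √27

5√12 = 10*√3; √27 = 3*√3; 2√12 = 4*√3; √27 = 3*√3
Combine: (10 - 3 - 4 + 3)·√3 = 6*√3

6*√3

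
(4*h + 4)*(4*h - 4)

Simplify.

16*h**2 - 16

(4*h)**2 - (4)**2 = 16*h**2 - 16.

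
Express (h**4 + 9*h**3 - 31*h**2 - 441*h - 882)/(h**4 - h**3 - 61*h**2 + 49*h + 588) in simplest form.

Factor: h**4 + 9*h**3 - 31*h**2 - 441*h - 882 = (h + 7)*(h - 7)*(h + 3)*(h + 6);  h**4 - h**3 - 61*h**2 + 49*h + 588 = (h + 3)*(h - 7)*(h + 7)*(h - 4)
Cancel the common factors (h + 3), (h - 7), (h + 7).

(h + 6)/(h - 4)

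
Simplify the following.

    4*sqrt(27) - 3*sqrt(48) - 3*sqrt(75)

-15*sqrt(3)

4*sqrt(27) = 12*sqrt(3); 3*sqrt(48) = 12*sqrt(3); 3*sqrt(75) = 15*sqrt(3)
Combine: (12 - 12 - 15)·sqrt(3) = -15*sqrt(3)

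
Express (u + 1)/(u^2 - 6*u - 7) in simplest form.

1/(u - 7)

Factor: u^2 - 6*u - 7 = (u - 7)*(u + 1)
Cancel the common factor (u + 1).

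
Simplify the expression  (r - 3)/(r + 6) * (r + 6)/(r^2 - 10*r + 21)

1/(r - 7)

Factor: r^2 - 10*r + 21 = (r - 3)*(r - 7)
Cancel the common factors (r - 3), (r + 6).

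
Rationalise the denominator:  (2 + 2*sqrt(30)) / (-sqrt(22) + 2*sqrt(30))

(sqrt(22) + 2*sqrt(30) + 2*sqrt(165) + 60)/49

Multiply numerator and denominator by sqrt(22) + 2*sqrt(30).
Denominator becomes 98; numerator becomes 2*sqrt(22) + 4*sqrt(30) + 4*sqrt(165) + 120.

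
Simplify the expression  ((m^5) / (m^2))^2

m^6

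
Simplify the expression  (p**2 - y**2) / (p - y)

Difference of squares: factor out (p - y).

p + y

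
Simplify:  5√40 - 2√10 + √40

5√40 = 10*√10; 2√10 = 2*√10; √40 = 2*√10
Combine: (10 - 2 + 2)·√10 = 10*√10

10*√10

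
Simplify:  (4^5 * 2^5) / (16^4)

2^(-1)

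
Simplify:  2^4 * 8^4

2^4 = 2^4; 8^4 = 2^12
Combine exponents: 2^16

2^16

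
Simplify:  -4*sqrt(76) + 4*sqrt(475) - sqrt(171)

9*sqrt(19)

4*sqrt(76) = 8*sqrt(19); 4*sqrt(475) = 20*sqrt(19); sqrt(171) = 3*sqrt(19)
Combine: (-8 + 20 - 3)·sqrt(19) = 9*sqrt(19)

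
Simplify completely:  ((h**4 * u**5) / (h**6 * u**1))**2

u**8/h**4

Inside the bracket: (h**-2) * u**4
Raise to the power 2: (h**-4) * u**8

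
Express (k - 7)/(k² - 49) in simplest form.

1/(k + 7)

Factor: k² - 49 = (k - 7)·(k + 7)
Cancel the common factor (k - 7).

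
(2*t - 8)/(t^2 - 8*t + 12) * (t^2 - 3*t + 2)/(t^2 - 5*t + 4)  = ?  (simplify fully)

Factor: 2*t - 8 = 2*(t - 4);  t^2 - 8*t + 12 = (t - 6)*(t - 2);  t^2 - 3*t + 2 = (t - 2)*(t - 1);  t^2 - 5*t + 4 = (t - 4)*(t - 1)
Cancel the common factors (t - 4), (t - 1), (t - 2).

2/(t - 6)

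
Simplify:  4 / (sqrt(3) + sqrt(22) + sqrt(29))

Group as (sqrt(3) + sqrt(22)) + sqrt(29); multiply by (sqrt(3) + sqrt(22)) - sqrt(29), then rationalise the remaining surd.

(-sqrt(1914) - 2*sqrt(29) + 5*sqrt(22) + 24*sqrt(3))/31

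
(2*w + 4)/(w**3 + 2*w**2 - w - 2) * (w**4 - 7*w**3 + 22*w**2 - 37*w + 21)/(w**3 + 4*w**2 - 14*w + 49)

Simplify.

(2*w - 6)/(w**2 + 8*w + 7)

Factor: 2*w + 4 = 2*(w + 2);  w**3 + 2*w**2 - w - 2 = (w + 1)*(w - 1)*(w + 2);  w**4 - 7*w**3 + 22*w**2 - 37*w + 21 = (w - 1)*(w - 3)*(w**2 - 3*w + 7);  w**3 + 4*w**2 - 14*w + 49 = (w**2 - 3*w + 7)*(w + 7)
Cancel the common factors (w**2 - 3*w + 7), (w - 1), (w + 2).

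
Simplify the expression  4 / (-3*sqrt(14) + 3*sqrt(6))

Multiply numerator and denominator by 3*sqrt(6) + 3*sqrt(14).
Denominator becomes -72; numerator becomes 12*sqrt(6) + 12*sqrt(14).

(-sqrt(14) - sqrt(6))/6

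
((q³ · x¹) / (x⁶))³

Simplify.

q⁹/x^15

Inside the bracket: q³ · (x^-5)
Raise to the power 3: q⁹ · (x^-15)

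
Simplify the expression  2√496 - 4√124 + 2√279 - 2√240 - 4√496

2√496 = 8*√31; 4√124 = 8*√31; 2√279 = 6*√31; 2√240 = 8*√15; 4√496 = 16*√31

-10*√31 - 8*√15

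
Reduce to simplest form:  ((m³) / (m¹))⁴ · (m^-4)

Inside the bracket: m²
Raise to the power 4: m⁸
Multiply by (m^-4): add exponents.

m⁴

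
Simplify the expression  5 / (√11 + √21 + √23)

Group as (√11 + √23) + √21; multiply by (√11 + √23) - √21, then rationalise the remaining surd.

(-10*√5313 + 45*√23 + 65*√21 + 165*√11)/843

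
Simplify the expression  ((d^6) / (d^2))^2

Inside the bracket: d^4
Raise to the power 2: d^8

d^8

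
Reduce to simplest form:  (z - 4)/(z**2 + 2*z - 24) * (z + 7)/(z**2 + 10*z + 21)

1/(z**2 + 9*z + 18)

Factor: z**2 + 2*z - 24 = (z - 4)*(z + 6);  z**2 + 10*z + 21 = (z + 3)*(z + 7)
Cancel the common factors (z - 4), (z + 7).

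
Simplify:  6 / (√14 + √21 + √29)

Group as (√14 + √29) + √21; multiply by (√14 + √29) - √21, then rationalise the remaining surd.

(-7*√174 + 3*√29 + 11*√21 + 18*√14)/95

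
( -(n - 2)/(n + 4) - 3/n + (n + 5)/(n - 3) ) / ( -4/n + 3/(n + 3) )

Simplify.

(-11*n^3 - 44*n^2 - 69*n - 108)/(n^3 + 13*n^2 - 144)

Numerator: -(n - 2)/(n + 4) - 3/n + (n + 5)/(n - 3) = (11*n^2 + 11*n + 36)/(n^3 + n^2 - 12*n)
Denominator: -4/n + 3/(n + 3) = (-n - 12)/(n^2 + 3*n)
Divide: ((11*n^2 + 11*n + 36)/(n^3 + n^2 - 12*n)) · ((n^2 + 3*n)/(-n - 12)) = (-11*n^3 - 44*n^2 - 69*n - 108)/(n^3 + 13*n^2 - 144)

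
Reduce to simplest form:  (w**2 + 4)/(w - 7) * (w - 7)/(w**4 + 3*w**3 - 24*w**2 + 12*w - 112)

Factor: w**4 + 3*w**3 - 24*w**2 + 12*w - 112 = (w - 4)*(w + 7)*(w**2 + 4)
Cancel the common factors (w**2 + 4), (w - 7).

1/(w**2 + 3*w - 28)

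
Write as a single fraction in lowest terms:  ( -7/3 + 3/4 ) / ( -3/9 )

19/4

Numerator: -7/3 + 3/4 = -19/12
Denominator: -3/9 = -1/3
Divide: (-19/12) · (-3) = 19/4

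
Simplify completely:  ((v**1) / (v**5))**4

Inside the bracket: (v**-4)
Raise to the power 4: (v**-16)

v**(-16)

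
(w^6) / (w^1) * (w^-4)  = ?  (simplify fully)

Quotient: w^5
Multiply by (w^-4): add exponents.

w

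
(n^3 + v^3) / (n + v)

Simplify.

n^2 - n*v + v^2

Factor as (a+b)(a^2-ab+b^2) with a=v, b=n.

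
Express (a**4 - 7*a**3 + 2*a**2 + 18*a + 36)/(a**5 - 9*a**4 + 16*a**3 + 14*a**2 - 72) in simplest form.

Factor: a**4 - 7*a**3 + 2*a**2 + 18*a + 36 = (a**2 + 2*a + 2)*(a - 3)*(a - 6);  a**5 - 9*a**4 + 16*a**3 + 14*a**2 - 72 = (a**2 + 2*a + 2)*(a - 3)*(a - 6)*(a - 2)
Cancel the common factors (a**2 + 2*a + 2), (a - 3), (a - 6).

1/(a - 2)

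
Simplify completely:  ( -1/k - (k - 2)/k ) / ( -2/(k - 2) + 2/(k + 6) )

(k**3 + 3*k**2 - 16*k + 12)/(16*k)

Numerator: -1/k - (k - 2)/k = (-k + 1)/k
Denominator: -2/(k - 2) + 2/(k + 6) = -16/(k**2 + 4*k - 12)
Divide: ((-k + 1)/k) · (-k**2/16 - k/4 + 3/4) = (k**3 + 3*k**2 - 16*k + 12)/(16*k)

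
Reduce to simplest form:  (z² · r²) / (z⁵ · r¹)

r/z³

Quotient: (z^-3) · r¹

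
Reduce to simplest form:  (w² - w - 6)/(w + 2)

Factor: w² - w - 6 = (w + 2)·(w - 3)
Cancel the common factor (w + 2).

w - 3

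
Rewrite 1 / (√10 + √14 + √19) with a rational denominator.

(-4*√665 + 5*√19 + 15*√14 + 23*√10)/535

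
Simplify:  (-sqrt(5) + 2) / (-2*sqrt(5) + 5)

Multiply numerator and denominator by 2*sqrt(5) + 5.
Denominator becomes 5; numerator becomes -sqrt(5).

-sqrt(5)/5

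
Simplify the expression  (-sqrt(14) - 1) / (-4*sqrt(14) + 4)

(2*sqrt(14) + 15)/52

Multiply numerator and denominator by 4 + 4*sqrt(14).
Denominator becomes -208; numerator becomes -60 - 8*sqrt(14).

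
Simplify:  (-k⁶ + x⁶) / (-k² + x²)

k⁴ + k²*x² + x⁴

Factor x^6 - k^6 and cancel (-k² + x²).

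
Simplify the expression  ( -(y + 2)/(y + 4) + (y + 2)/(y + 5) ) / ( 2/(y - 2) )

Numerator: -(y + 2)/(y + 4) + (y + 2)/(y + 5) = (-y - 2)/(y² + 9*y + 20)
Denominator: 2/(y - 2) = 2/(y - 2)
Divide: ((-y - 2)/(y² + 9*y + 20)) · (y/2 - 1) = (-y² + 4)/(2*y² + 18*y + 40)

(-y² + 4)/(2*y² + 18*y + 40)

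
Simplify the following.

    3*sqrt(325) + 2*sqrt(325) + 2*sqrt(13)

27*sqrt(13)

3*sqrt(325) = 15*sqrt(13); 2*sqrt(325) = 10*sqrt(13); 2*sqrt(13) = 2*sqrt(13)
Combine: (15 + 10 + 2)·sqrt(13) = 27*sqrt(13)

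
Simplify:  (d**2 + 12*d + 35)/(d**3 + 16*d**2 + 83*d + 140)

Factor: d**2 + 12*d + 35 = (d + 5)*(d + 7);  d**3 + 16*d**2 + 83*d + 140 = (d + 4)*(d + 7)*(d + 5)
Cancel the common factors (d + 7), (d + 5).

1/(d + 4)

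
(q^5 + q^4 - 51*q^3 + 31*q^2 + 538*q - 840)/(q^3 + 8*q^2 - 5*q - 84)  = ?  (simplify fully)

Factor: q^5 + q^4 - 51*q^3 + 31*q^2 + 538*q - 840 = (q - 3)*(q + 7)*(q - 5)*(q + 4)*(q - 2);  q^3 + 8*q^2 - 5*q - 84 = (q + 7)*(q - 3)*(q + 4)
Cancel the common factors (q + 7), (q + 4), (q - 3).

q^2 - 7*q + 10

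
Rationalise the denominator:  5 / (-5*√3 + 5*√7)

(√3 + √7)/4

Multiply numerator and denominator by 5*√3 + 5*√7.
Denominator becomes 100; numerator becomes 25*√3 + 25*√7.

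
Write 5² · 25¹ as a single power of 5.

5^4

5² = 5^2; 25¹ = 5^2
Combine exponents: 5^4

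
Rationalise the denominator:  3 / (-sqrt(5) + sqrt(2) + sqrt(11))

Group as (sqrt(2) + sqrt(11)) - sqrt(5); multiply by (sqrt(2) + sqrt(11)) + sqrt(5), then rationalise the remaining surd.

(-4*sqrt(5) - 2*sqrt(11) + 7*sqrt(2) + sqrt(110))/4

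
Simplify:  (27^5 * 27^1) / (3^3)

3^15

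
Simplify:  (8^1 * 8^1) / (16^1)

2^2

8^1 = 2^3; 8^1 = 2^3; 16^1 = 2^4
Combine exponents: 2^2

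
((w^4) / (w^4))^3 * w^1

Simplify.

Inside the bracket: 1
Raise to the power 3: 1
Multiply by w^1: add exponents.

w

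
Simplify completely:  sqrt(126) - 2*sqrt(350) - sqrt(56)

-9*sqrt(14)

sqrt(126) = 3*sqrt(14); 2*sqrt(350) = 10*sqrt(14); sqrt(56) = 2*sqrt(14)
Combine: (3 - 10 - 2)·sqrt(14) = -9*sqrt(14)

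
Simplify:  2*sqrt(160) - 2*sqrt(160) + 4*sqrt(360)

24*sqrt(10)

2*sqrt(160) = 8*sqrt(10); 2*sqrt(160) = 8*sqrt(10); 4*sqrt(360) = 24*sqrt(10)
Combine: (8 - 8 + 24)·sqrt(10) = 24*sqrt(10)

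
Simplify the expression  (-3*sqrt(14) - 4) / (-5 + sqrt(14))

Multiply numerator and denominator by -5 - sqrt(14).
Denominator becomes 11; numerator becomes 62 + 19*sqrt(14).

(62 + 19*sqrt(14))/11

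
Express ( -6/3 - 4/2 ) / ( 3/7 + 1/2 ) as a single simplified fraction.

Numerator: -6/3 - 4/2 = -4
Denominator: 3/7 + 1/2 = 13/14
Divide: (-4) · (14/13) = -56/13

-56/13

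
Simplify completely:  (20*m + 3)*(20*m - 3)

400*m^2 - 9

Product of conjugates: (P+Q)(P-Q) = P^2 - Q^2.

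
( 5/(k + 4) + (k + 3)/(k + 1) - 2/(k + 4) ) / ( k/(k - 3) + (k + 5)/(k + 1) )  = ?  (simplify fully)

(k**3 + 7*k**2 - 15*k - 45)/(2*k**3 + 11*k**2 - 3*k - 60)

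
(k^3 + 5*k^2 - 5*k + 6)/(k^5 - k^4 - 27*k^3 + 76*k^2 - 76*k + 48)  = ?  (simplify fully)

Factor: k^3 + 5*k^2 - 5*k + 6 = (k^2 - k + 1)*(k + 6);  k^5 - k^4 - 27*k^3 + 76*k^2 - 76*k + 48 = (k - 4)*(k^2 - k + 1)*(k - 2)*(k + 6)
Cancel the common factors (k^2 - k + 1), (k + 6).

1/(k^2 - 6*k + 8)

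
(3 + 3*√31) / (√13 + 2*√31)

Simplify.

Multiply numerator and denominator by -√13 + 2*√31.
Denominator becomes 111; numerator becomes -3*√403 - 3*√13 + 6*√31 + 186.

(-√403 - √13 + 2*√31 + 62)/37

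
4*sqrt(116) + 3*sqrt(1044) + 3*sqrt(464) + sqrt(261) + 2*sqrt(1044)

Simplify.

53*sqrt(29)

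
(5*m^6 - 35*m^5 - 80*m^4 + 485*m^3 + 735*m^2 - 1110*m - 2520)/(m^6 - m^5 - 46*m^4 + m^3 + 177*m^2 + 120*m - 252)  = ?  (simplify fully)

(5*m^2 - 5*m - 60)/(m^2 + 5*m - 6)

Factor: 5*m^6 - 35*m^5 - 80*m^4 + 485*m^3 + 735*m^2 - 1110*m - 2520 = 5*(m^2 + 3*m + 3)*(m - 4)*(m + 3)*(m - 7)*(m - 2);  m^6 - m^5 - 46*m^4 + m^3 + 177*m^2 + 120*m - 252 = (m - 7)*(m - 1)*(m^2 + 3*m + 3)*(m - 2)*(m + 6)
Cancel the common factors (m^2 + 3*m + 3), (m - 7), (m - 2).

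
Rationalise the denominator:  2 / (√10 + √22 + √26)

(-2*√1430 + 3*√26 + 7*√22 + 19*√10)/211

Group as (√10 + √22) + √26; multiply by (√10 + √22) - √26, then rationalise the remaining surd.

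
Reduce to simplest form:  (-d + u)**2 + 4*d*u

Expand the square and combine the 4*d*u term.

(d + u)**2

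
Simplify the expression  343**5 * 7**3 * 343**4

7**30

343**5 = 7**15; 7**3 = 7**3; 343**4 = 7**12
Combine exponents: 7**30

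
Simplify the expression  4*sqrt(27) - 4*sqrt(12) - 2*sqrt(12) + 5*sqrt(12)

4*sqrt(27) = 12*sqrt(3); 4*sqrt(12) = 8*sqrt(3); 2*sqrt(12) = 4*sqrt(3); 5*sqrt(12) = 10*sqrt(3)
Combine: (12 - 8 - 4 + 10)·sqrt(3) = 10*sqrt(3)

10*sqrt(3)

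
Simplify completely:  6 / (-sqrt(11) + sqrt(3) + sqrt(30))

Group as (sqrt(3) + sqrt(30)) - sqrt(11); multiply by (sqrt(3) + sqrt(30)) + sqrt(11), then rationalise the remaining surd.

(-57*sqrt(3) - 9*sqrt(110) + 33*sqrt(11) + 24*sqrt(30))/31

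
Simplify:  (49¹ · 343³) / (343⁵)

49¹ = 7^2; 343³ = 7^9; 343⁵ = 7^15
Combine exponents: 7^(-4)

7^(-4)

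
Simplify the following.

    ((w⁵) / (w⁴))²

w²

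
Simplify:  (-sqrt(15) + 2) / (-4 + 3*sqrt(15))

Multiply numerator and denominator by -3*sqrt(15) - 4.
Denominator becomes -119; numerator becomes -2*sqrt(15) + 37.

(-37 + 2*sqrt(15))/119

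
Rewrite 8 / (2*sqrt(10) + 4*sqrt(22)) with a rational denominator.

(-2*sqrt(10) + 4*sqrt(22))/39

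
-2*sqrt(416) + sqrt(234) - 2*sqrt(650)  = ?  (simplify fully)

2*sqrt(416) = 8*sqrt(26); sqrt(234) = 3*sqrt(26); 2*sqrt(650) = 10*sqrt(26)
Combine: (-8 + 3 - 10)·sqrt(26) = -15*sqrt(26)

-15*sqrt(26)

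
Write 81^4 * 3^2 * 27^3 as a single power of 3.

81^4 = 3^16; 3^2 = 3^2; 27^3 = 3^9
Combine exponents: 3^27

3^27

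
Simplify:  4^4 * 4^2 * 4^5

4^4 = 2^8; 4^2 = 2^4; 4^5 = 2^10
Combine exponents: 2^22

2^22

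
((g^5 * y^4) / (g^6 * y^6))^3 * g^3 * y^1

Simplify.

Inside the bracket: (g^-1) * (y^-2)
Raise to the power 3: (g^-3) * (y^-6)
Multiply by g^3 * y^1: add exponents.

y^(-5)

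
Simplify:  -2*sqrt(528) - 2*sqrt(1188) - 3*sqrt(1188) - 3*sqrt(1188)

2*sqrt(528) = 8*sqrt(33); 2*sqrt(1188) = 12*sqrt(33); 3*sqrt(1188) = 18*sqrt(33); 3*sqrt(1188) = 18*sqrt(33)
Combine: (-8 - 12 - 18 - 18)·sqrt(33) = -56*sqrt(33)

-56*sqrt(33)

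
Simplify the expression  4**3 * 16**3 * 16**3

4**3 = 2**6; 16**3 = 2**12; 16**3 = 2**12
Combine exponents: 2**30

2**30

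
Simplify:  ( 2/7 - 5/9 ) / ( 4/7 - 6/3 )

17/90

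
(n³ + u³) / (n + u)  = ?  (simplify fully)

n² - n*u + u²

Apply the sum-of-cubes factorisation and cancel (n + u).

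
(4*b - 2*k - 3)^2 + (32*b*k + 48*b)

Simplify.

Expand the square and combine the (32*b*k + 48*b) term.

(4*b + 2*k + 3)^2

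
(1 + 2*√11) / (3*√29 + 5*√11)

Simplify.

Multiply numerator and denominator by -3*√29 + 5*√11.
Denominator becomes 14; numerator becomes -6*√319 - 3*√29 + 5*√11 + 110.

(-6*√319 - 3*√29 + 5*√11 + 110)/14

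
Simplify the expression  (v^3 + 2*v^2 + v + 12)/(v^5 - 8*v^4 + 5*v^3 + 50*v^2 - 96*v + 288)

1/(v^2 - 10*v + 24)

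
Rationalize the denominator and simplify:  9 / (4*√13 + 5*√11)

Multiply numerator and denominator by -4*√13 + 5*√11.
Denominator becomes 67; numerator becomes -36*√13 + 45*√11.

(-36*√13 + 45*√11)/67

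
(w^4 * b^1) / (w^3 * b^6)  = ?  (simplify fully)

w/b^5

Quotient: w^1 * (b^-5)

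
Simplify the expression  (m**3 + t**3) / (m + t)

Factor as (a+b)(a**2-ab+b**2) with a=t, b=m.

m**2 - m*t + t**2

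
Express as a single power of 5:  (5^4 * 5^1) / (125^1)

5^2

5^4 = 5^4; 5^1 = 5^1; 125^1 = 5^3
Combine exponents: 5^2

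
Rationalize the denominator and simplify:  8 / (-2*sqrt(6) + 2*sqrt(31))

(4*sqrt(6) + 4*sqrt(31))/25

Multiply numerator and denominator by 2*sqrt(6) + 2*sqrt(31).
Denominator becomes 100; numerator becomes 16*sqrt(6) + 16*sqrt(31).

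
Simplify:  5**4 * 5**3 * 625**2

5**4 = 5**4; 5**3 = 5**3; 625**2 = 5**8
Combine exponents: 5**15

5**15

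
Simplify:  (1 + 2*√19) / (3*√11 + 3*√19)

Multiply numerator and denominator by -3*√11 + 3*√19.
Denominator becomes 72; numerator becomes -6*√209 - 3*√11 + 3*√19 + 114.

(-2*√209 - √11 + √19 + 38)/24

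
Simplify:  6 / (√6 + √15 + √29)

(-9*√290 - 12*√29 + 30*√15 + 57*√6)/74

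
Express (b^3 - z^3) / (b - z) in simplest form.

b^2 + b*z + z^2

Factor as (a-b)(a^2+ab+b^2) with a=b, b=z.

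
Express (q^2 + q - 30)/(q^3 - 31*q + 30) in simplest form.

1/(q - 1)

Factor: q^2 + q - 30 = (q - 5)*(q + 6);  q^3 - 31*q + 30 = (q - 1)*(q - 5)*(q + 6)
Cancel the common factors (q - 5), (q + 6).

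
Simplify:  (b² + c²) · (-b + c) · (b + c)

-b⁴ + c⁴

Pair the conjugate factors: (c+b)(c-b) = -b² + c², then repeat with the next factor.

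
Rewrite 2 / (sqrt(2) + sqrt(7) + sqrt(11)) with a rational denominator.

Group as (sqrt(7) + sqrt(11)) + sqrt(2); multiply by (sqrt(7) + sqrt(11)) - sqrt(2), then rationalise the remaining surd.

(-sqrt(154) - sqrt(11) + 3*sqrt(7) + 8*sqrt(2))/13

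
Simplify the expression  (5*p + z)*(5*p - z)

25*p^2 - z^2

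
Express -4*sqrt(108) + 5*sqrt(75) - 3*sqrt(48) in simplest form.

4*sqrt(108) = 24*sqrt(3); 5*sqrt(75) = 25*sqrt(3); 3*sqrt(48) = 12*sqrt(3)
Combine: (-24 + 25 - 12)·sqrt(3) = -11*sqrt(3)

-11*sqrt(3)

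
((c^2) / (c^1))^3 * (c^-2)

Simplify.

Inside the bracket: c^1
Raise to the power 3: c^3
Multiply by (c^-2): add exponents.

c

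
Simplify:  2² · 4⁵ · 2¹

2² = 2^2; 4⁵ = 2^10; 2¹ = 2^1
Combine exponents: 2^13

2^13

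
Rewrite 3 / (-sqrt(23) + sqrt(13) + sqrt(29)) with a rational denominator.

(-57*sqrt(23) + 21*sqrt(29) + 117*sqrt(13) + 6*sqrt(8671))/1147

Group as (sqrt(13) + sqrt(29)) - sqrt(23); multiply by (sqrt(13) + sqrt(29)) + sqrt(23), then rationalise the remaining surd.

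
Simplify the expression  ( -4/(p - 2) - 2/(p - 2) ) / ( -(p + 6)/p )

6*p/(p**2 + 4*p - 12)

Numerator: -4/(p - 2) - 2/(p - 2) = -6/(p - 2)
Denominator: -(p + 6)/p = (-p - 6)/p
Divide: (-6/(p - 2)) · (p/(-p - 6)) = 6*p/(p**2 + 4*p - 12)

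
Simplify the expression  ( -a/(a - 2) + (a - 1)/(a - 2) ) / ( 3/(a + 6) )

Numerator: -a/(a - 2) + (a - 1)/(a - 2) = -1/(a - 2)
Denominator: 3/(a + 6) = 3/(a + 6)
Divide: (-1/(a - 2)) · (a/3 + 2) = (-a - 6)/(3*a - 6)

(-a - 6)/(3*a - 6)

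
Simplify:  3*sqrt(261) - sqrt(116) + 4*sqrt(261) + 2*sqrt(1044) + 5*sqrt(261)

3*sqrt(261) = 9*sqrt(29); sqrt(116) = 2*sqrt(29); 4*sqrt(261) = 12*sqrt(29); 2*sqrt(1044) = 12*sqrt(29); 5*sqrt(261) = 15*sqrt(29)
Combine: (9 - 2 + 12 + 12 + 15)·sqrt(29) = 46*sqrt(29)

46*sqrt(29)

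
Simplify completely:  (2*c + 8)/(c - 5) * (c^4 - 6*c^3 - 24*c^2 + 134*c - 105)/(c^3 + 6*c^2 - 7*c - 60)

(2*c^2 - 16*c + 14)/(c - 5)

Factor: 2*c + 8 = 2*(c + 4);  c^4 - 6*c^3 - 24*c^2 + 134*c - 105 = (c + 5)*(c - 1)*(c - 3)*(c - 7);  c^3 + 6*c^2 - 7*c - 60 = (c + 4)*(c - 3)*(c + 5)
Cancel the common factors (c + 5), (c - 3), (c + 4).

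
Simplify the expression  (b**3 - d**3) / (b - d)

b**2 + b*d + d**2

Apply the difference-of-cubes factorisation and cancel (b - d).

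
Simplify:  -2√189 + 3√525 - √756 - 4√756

2√189 = 6*√21; 3√525 = 15*√21; √756 = 6*√21; 4√756 = 24*√21
Combine: (-6 + 15 - 6 - 24)·√21 = -21*√21

-21*√21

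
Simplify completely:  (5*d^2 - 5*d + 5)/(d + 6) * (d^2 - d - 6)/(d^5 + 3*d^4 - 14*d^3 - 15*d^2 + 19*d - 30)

5/(d^2 + 11*d + 30)

Factor: 5*d^2 - 5*d + 5 = 5*(d^2 - d + 1);  d^2 - d - 6 = (d + 2)*(d - 3);  d^5 + 3*d^4 - 14*d^3 - 15*d^2 + 19*d - 30 = (d + 5)*(d + 2)*(d^2 - d + 1)*(d - 3)
Cancel the common factors (d^2 - d + 1), (d + 2), (d - 3).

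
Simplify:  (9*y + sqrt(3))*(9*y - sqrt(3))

(9*y)^2 - (sqrt(3))^2 = 81*y^2 - 3.

81*y^2 - 3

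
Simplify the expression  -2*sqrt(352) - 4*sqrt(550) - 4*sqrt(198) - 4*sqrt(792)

-64*sqrt(22)

2*sqrt(352) = 8*sqrt(22); 4*sqrt(550) = 20*sqrt(22); 4*sqrt(198) = 12*sqrt(22); 4*sqrt(792) = 24*sqrt(22)
Combine: (-8 - 20 - 12 - 24)·sqrt(22) = -64*sqrt(22)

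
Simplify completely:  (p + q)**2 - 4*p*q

(p - q)**2

Expand the square and combine the 4*p*q term.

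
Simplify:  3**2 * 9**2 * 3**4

3**10

3**2 = 3**2; 9**2 = 3**4; 3**4 = 3**4
Combine exponents: 3**10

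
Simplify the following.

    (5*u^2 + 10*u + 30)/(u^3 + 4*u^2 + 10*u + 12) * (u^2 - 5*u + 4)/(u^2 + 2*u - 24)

(5*u - 5)/(u^2 + 8*u + 12)

Factor: 5*u^2 + 10*u + 30 = 5*(u^2 + 2*u + 6);  u^3 + 4*u^2 + 10*u + 12 = (u + 2)*(u^2 + 2*u + 6);  u^2 - 5*u + 4 = (u - 4)*(u - 1);  u^2 + 2*u - 24 = (u - 4)*(u + 6)
Cancel the common factors (u^2 + 2*u + 6), (u - 4).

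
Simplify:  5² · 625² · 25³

5^16

5² = 5^2; 625² = 5^8; 25³ = 5^6
Combine exponents: 5^16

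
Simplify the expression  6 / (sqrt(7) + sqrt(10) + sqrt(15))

Group as (sqrt(7) + sqrt(10)) + sqrt(15); multiply by (sqrt(7) + sqrt(10)) - sqrt(15), then rationalise the remaining surd.

(-5*sqrt(42) + sqrt(15) + 6*sqrt(10) + 9*sqrt(7))/23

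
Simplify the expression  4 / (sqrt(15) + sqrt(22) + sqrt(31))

Group as (sqrt(22) + sqrt(31)) + sqrt(15); multiply by (sqrt(22) + sqrt(31)) - sqrt(15), then rationalise the remaining surd.

(-2*sqrt(10230) + 6*sqrt(31) + 24*sqrt(22) + 38*sqrt(15))/321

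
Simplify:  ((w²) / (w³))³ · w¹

Inside the bracket: (w^-1)
Raise to the power 3: (w^-3)
Multiply by w¹: add exponents.

w^(-2)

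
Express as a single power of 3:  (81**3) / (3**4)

81**3 = 3**12; 3**4 = 3**4
Combine exponents: 3**8

3**8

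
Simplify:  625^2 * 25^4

5^16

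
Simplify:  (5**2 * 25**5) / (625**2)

5**4

5**2 = 5**2; 25**5 = 5**10; 625**2 = 5**8
Combine exponents: 5**4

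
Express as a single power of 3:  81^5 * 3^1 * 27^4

81^5 = 3^20; 3^1 = 3^1; 27^4 = 3^12
Combine exponents: 3^33

3^33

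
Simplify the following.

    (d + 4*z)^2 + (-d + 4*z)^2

Write as f((4*z),d) + f((4*z),-d) and expand.

2*d^2 + 32*z^2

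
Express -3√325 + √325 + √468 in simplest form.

-4*√13

3√325 = 15*√13; √325 = 5*√13; √468 = 6*√13
Combine: (-15 + 5 + 6)·√13 = -4*√13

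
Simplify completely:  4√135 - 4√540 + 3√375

4√135 = 12*√15; 4√540 = 24*√15; 3√375 = 15*√15
Combine: (12 - 24 + 15)·√15 = 3*√15

3*√15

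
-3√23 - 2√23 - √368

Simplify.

3√23 = 3*√23; 2√23 = 2*√23; √368 = 4*√23
Combine: (-3 - 2 - 4)·√23 = -9*√23

-9*√23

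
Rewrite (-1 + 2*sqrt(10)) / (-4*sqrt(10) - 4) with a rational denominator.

Multiply numerator and denominator by -4 + 4*sqrt(10).
Denominator becomes -144; numerator becomes -12*sqrt(10) + 84.

(-7 + sqrt(10))/12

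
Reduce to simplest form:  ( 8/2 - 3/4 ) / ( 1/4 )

13

Numerator: 8/2 - 3/4 = 13/4
Denominator: 1/4 = 1/4
Divide: (13/4) · (4) = 13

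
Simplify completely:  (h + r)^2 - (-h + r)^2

4*h*r

Write as f(r,h) - f(r,-h) and expand.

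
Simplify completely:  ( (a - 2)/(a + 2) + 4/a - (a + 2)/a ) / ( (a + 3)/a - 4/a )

Numerator: (a - 2)/(a + 2) + 4/a - (a + 2)/a = (-2*a + 4)/(a**2 + 2*a)
Denominator: (a + 3)/a - 4/a = (a - 1)/a
Divide: ((-2*a + 4)/(a**2 + 2*a)) · (a/(a - 1)) = (-2*a + 4)/(a**2 + a - 2)

(-2*a + 4)/(a**2 + a - 2)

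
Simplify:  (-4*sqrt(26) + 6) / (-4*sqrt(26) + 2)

(-4*sqrt(26) + 101)/103

Multiply numerator and denominator by 2 + 4*sqrt(26).
Denominator becomes -412; numerator becomes -404 + 16*sqrt(26).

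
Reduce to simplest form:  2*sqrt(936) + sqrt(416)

2*sqrt(936) = 12*sqrt(26); sqrt(416) = 4*sqrt(26)
Combine: (12 + 4)·sqrt(26) = 16*sqrt(26)

16*sqrt(26)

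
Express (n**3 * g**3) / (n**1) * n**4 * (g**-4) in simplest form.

n**6/g

Quotient: n**2 * g**3
Multiply by n**4 * (g**-4): add exponents.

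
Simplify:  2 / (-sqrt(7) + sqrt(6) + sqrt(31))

Group as (sqrt(6) + sqrt(31)) - sqrt(7); multiply by (sqrt(6) + sqrt(31)) + sqrt(7), then rationalise the remaining surd.

(-16*sqrt(6) - sqrt(1302) + 15*sqrt(7) + 9*sqrt(31))/39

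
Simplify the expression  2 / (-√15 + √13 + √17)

(-30*√15 + 22*√17 + 38*√13 + 4*√3315)/659

Group as (√13 + √17) - √15; multiply by (√13 + √17) + √15, then rationalise the remaining surd.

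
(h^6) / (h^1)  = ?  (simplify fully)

Quotient: h^5

h^5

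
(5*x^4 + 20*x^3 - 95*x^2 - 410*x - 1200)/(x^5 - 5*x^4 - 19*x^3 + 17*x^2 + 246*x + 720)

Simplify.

(5*x + 30)/(x^2 - 3*x - 18)

Factor: 5*x^4 + 20*x^3 - 95*x^2 - 410*x - 1200 = 5*(x^2 + 3*x + 8)*(x + 6)*(x - 5);  x^5 - 5*x^4 - 19*x^3 + 17*x^2 + 246*x + 720 = (x - 5)*(x - 6)*(x^2 + 3*x + 8)*(x + 3)
Cancel the common factors (x^2 + 3*x + 8), (x - 5).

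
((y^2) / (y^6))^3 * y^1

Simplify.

Inside the bracket: (y^-4)
Raise to the power 3: (y^-12)
Multiply by y^1: add exponents.

y^(-11)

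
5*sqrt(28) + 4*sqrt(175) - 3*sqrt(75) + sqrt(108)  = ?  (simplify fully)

-9*sqrt(3) + 30*sqrt(7)

5*sqrt(28) = 10*sqrt(7); 4*sqrt(175) = 20*sqrt(7); 3*sqrt(75) = 15*sqrt(3); sqrt(108) = 6*sqrt(3)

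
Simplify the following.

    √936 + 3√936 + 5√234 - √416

√936 = 6*√26; 3√936 = 18*√26; 5√234 = 15*√26; √416 = 4*√26
Combine: (6 + 18 + 15 - 4)·√26 = 35*√26

35*√26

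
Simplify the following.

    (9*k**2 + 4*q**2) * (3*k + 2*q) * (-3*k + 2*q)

Telescope via difference of squares: ((2*q)+(3*k))((2*q)-(3*k)) = -9*k**2 + 4*q**2, then repeat with the next factor.

-81*k**4 + 16*q**4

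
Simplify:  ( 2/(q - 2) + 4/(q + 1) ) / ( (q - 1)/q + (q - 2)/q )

(6*q^2 - 6*q)/(2*q^3 - 5*q^2 - q + 6)

Numerator: 2/(q - 2) + 4/(q + 1) = (6*q - 6)/(q^2 - q - 2)
Denominator: (q - 1)/q + (q - 2)/q = (2*q - 3)/q
Divide: ((6*q - 6)/(q^2 - q - 2)) · (q/(2*q - 3)) = (6*q^2 - 6*q)/(2*q^3 - 5*q^2 - q + 6)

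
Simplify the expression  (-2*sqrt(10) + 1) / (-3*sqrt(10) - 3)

(-sqrt(10) + 7)/9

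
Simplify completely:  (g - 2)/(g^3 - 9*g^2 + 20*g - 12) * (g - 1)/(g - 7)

Factor: g^3 - 9*g^2 + 20*g - 12 = (g - 2)*(g - 1)*(g - 6)
Cancel the common factors (g - 2), (g - 1).

1/(g^2 - 13*g + 42)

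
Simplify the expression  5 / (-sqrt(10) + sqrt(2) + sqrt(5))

(15*sqrt(10) + 35*sqrt(5) + 65*sqrt(2) + 100)/31

Group as (sqrt(2) + sqrt(5)) - sqrt(10); multiply by (sqrt(2) + sqrt(5)) + sqrt(10), then rationalise the remaining surd.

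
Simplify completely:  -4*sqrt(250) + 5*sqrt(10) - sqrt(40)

-17*sqrt(10)

4*sqrt(250) = 20*sqrt(10); 5*sqrt(10) = 5*sqrt(10); sqrt(40) = 2*sqrt(10)
Combine: (-20 + 5 - 2)·sqrt(10) = -17*sqrt(10)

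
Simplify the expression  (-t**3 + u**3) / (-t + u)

Apply the difference-of-cubes factorisation and cancel (-t + u).

t**2 + t*u + u**2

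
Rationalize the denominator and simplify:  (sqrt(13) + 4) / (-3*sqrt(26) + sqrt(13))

Multiply numerator and denominator by sqrt(13) + 3*sqrt(26).
Denominator becomes -221; numerator becomes 13 + 4*sqrt(13) + 39*sqrt(2) + 12*sqrt(26).

(-12*sqrt(26) - 39*sqrt(2) - 4*sqrt(13) - 13)/221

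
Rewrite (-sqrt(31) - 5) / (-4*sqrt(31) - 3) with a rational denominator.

Multiply numerator and denominator by -3 + 4*sqrt(31).
Denominator becomes -487; numerator becomes -109 - 17*sqrt(31).

(17*sqrt(31) + 109)/487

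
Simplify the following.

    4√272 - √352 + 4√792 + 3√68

22*√17 + 20*√22

4√272 = 16*√17; √352 = 4*√22; 4√792 = 24*√22; 3√68 = 6*√17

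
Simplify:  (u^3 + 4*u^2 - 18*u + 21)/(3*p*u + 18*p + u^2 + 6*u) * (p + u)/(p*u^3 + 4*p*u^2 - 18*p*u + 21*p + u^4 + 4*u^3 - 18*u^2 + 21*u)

Factor: u^3 + 4*u^2 - 18*u + 21 = (u^2 - 3*u + 3)*(u + 7);  3*p*u + 18*p + u^2 + 6*u = (u + 6)*(3*p + u);  p*u^3 + 4*p*u^2 - 18*p*u + 21*p + u^4 + 4*u^3 - 18*u^2 + 21*u = (u + 7)*(p + u)*(u^2 - 3*u + 3)
Cancel the common factors (u^2 - 3*u + 3), (u + 7), (p + u).

1/(3*p*u + 18*p + u^2 + 6*u)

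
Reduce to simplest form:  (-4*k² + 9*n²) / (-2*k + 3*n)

2*k + 3*n

Difference of squares: factor out (-2*k + 3*n).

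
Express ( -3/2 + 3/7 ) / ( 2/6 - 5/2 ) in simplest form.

45/91

Numerator: -3/2 + 3/7 = -15/14
Denominator: 2/6 - 5/2 = -13/6
Divide: (-15/14) · (-6/13) = 45/91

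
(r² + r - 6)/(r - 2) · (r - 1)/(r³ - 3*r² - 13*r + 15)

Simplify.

Factor: r² + r - 6 = (r - 2)·(r + 3);  r³ - 3*r² - 13*r + 15 = (r - 5)·(r + 3)·(r - 1)
Cancel the common factors (r - 2), (r - 1), (r + 3).

1/(r - 5)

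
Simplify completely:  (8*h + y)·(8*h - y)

Difference of squares with P = 8*h, Q = y.

64*h² - y²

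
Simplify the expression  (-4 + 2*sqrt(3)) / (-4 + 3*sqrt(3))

Multiply numerator and denominator by -3*sqrt(3) - 4.
Denominator becomes -11; numerator becomes -2 + 4*sqrt(3).

(-4*sqrt(3) + 2)/11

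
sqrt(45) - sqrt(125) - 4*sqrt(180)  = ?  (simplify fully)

-26*sqrt(5)

sqrt(45) = 3*sqrt(5); sqrt(125) = 5*sqrt(5); 4*sqrt(180) = 24*sqrt(5)
Combine: (3 - 5 - 24)·sqrt(5) = -26*sqrt(5)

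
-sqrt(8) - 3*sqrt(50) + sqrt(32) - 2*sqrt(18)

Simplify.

sqrt(8) = 2*sqrt(2); 3*sqrt(50) = 15*sqrt(2); sqrt(32) = 4*sqrt(2); 2*sqrt(18) = 6*sqrt(2)
Combine: (-2 - 15 + 4 - 6)·sqrt(2) = -19*sqrt(2)

-19*sqrt(2)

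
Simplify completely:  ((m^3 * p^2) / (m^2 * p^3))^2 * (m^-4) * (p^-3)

Inside the bracket: m^1 * (p^-1)
Raise to the power 2: m^2 * (p^-2)
Multiply by (m^-4) * (p^-3): add exponents.

1/(m^2*p^5)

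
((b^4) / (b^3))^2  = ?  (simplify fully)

Inside the bracket: b^1
Raise to the power 2: b^2

b^2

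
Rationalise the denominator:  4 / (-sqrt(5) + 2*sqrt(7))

(4*sqrt(5) + 8*sqrt(7))/23

Multiply numerator and denominator by sqrt(5) + 2*sqrt(7).
Denominator becomes 23; numerator becomes 4*sqrt(5) + 8*sqrt(7).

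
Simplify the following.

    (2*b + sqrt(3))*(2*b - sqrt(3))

Product of conjugates: (P+Q)(P-Q) = P**2 - Q**2.

4*b**2 - 3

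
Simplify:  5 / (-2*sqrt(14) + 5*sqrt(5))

(10*sqrt(14) + 25*sqrt(5))/69

Multiply numerator and denominator by 2*sqrt(14) + 5*sqrt(5).
Denominator becomes 69; numerator becomes 10*sqrt(14) + 25*sqrt(5).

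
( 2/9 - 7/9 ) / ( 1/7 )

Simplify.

Numerator: 2/9 - 7/9 = -5/9
Denominator: 1/7 = 1/7
Divide: (-5/9) · (7) = -35/9

-35/9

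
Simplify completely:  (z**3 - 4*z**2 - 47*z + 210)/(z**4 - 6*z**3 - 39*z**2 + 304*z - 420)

1/(z - 2)

Factor: z**3 - 4*z**2 - 47*z + 210 = (z - 6)*(z - 5)*(z + 7);  z**4 - 6*z**3 - 39*z**2 + 304*z - 420 = (z - 5)*(z - 2)*(z - 6)*(z + 7)
Cancel the common factors (z - 5), (z - 6), (z + 7).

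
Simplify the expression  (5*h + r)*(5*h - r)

25*h**2 - r**2

Product of conjugates: (P+Q)(P-Q) = P**2 - Q**2.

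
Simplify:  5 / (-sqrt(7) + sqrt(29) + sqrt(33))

(-275*sqrt(7) + 15*sqrt(33) + 55*sqrt(29) + 10*sqrt(6699))/803

Group as (sqrt(29) + sqrt(33)) - sqrt(7); multiply by (sqrt(29) + sqrt(33)) + sqrt(7), then rationalise the remaining surd.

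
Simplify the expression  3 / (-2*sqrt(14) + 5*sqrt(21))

Multiply numerator and denominator by 2*sqrt(14) + 5*sqrt(21).
Denominator becomes 469; numerator becomes 6*sqrt(14) + 15*sqrt(21).

(6*sqrt(14) + 15*sqrt(21))/469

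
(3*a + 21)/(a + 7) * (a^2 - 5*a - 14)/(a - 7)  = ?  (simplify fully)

Factor: 3*a + 21 = 3*(a + 7);  a^2 - 5*a - 14 = (a - 7)*(a + 2)
Cancel the common factors (a - 7), (a + 7).

3*a + 6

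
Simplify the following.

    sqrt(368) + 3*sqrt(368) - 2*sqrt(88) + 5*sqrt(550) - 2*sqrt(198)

15*sqrt(22) + 16*sqrt(23)

sqrt(368) = 4*sqrt(23); 3*sqrt(368) = 12*sqrt(23); 2*sqrt(88) = 4*sqrt(22); 5*sqrt(550) = 25*sqrt(22); 2*sqrt(198) = 6*sqrt(22)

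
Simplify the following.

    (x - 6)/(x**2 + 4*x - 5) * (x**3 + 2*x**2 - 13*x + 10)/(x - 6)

Factor: x**2 + 4*x - 5 = (x - 1)*(x + 5);  x**3 + 2*x**2 - 13*x + 10 = (x - 1)*(x + 5)*(x - 2)
Cancel the common factors (x - 1), (x + 5), (x - 6).

x - 2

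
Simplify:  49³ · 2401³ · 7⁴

7^22

49³ = 7^6; 2401³ = 7^12; 7⁴ = 7^4
Combine exponents: 7^22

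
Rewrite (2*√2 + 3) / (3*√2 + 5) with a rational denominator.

(√2 + 3)/7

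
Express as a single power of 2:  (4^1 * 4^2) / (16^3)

2^(-6)

4^1 = 2^2; 4^2 = 2^4; 16^3 = 2^12
Combine exponents: 2^(-6)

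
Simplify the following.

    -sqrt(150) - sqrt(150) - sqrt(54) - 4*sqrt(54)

sqrt(150) = 5*sqrt(6); sqrt(150) = 5*sqrt(6); sqrt(54) = 3*sqrt(6); 4*sqrt(54) = 12*sqrt(6)
Combine: (-5 - 5 - 3 - 12)·sqrt(6) = -25*sqrt(6)

-25*sqrt(6)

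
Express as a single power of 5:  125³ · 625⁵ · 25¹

125³ = 5^9; 625⁵ = 5^20; 25¹ = 5^2
Combine exponents: 5^31

5^31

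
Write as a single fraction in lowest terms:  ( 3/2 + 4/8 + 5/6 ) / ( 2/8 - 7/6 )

-34/11

Numerator: 3/2 + 4/8 + 5/6 = 17/6
Denominator: 2/8 - 7/6 = -11/12
Divide: (17/6) · (-12/11) = -34/11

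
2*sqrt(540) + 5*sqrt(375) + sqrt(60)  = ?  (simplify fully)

2*sqrt(540) = 12*sqrt(15); 5*sqrt(375) = 25*sqrt(15); sqrt(60) = 2*sqrt(15)
Combine: (12 + 25 + 2)·sqrt(15) = 39*sqrt(15)

39*sqrt(15)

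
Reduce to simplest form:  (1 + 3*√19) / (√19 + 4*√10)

Multiply numerator and denominator by -4*√10 + √19.
Denominator becomes -141; numerator becomes -12*√190 - 4*√10 + √19 + 57.

(-57 - √19 + 4*√10 + 12*√190)/141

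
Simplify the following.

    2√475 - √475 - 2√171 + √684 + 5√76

2√475 = 10*√19; √475 = 5*√19; 2√171 = 6*√19; √684 = 6*√19; 5√76 = 10*√19
Combine: (10 - 5 - 6 + 6 + 10)·√19 = 15*√19

15*√19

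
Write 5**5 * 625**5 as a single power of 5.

5**25

5**5 = 5**5; 625**5 = 5**20
Combine exponents: 5**25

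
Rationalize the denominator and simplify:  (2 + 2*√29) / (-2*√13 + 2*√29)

Multiply numerator and denominator by 2*√13 + 2*√29.
Denominator becomes 64; numerator becomes 4*√13 + 4*√29 + 4*√377 + 116.

(√13 + √29 + √377 + 29)/16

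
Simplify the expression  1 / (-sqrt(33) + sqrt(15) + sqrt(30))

Group as (sqrt(15) + sqrt(30)) - sqrt(33); multiply by (sqrt(15) + sqrt(30)) + sqrt(33), then rationalise the remaining surd.

(-2*sqrt(33) + 3*sqrt(30) + 8*sqrt(15) + 5*sqrt(66))/276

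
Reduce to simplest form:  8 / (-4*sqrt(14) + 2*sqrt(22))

(-4*sqrt(14) - 2*sqrt(22))/17

Multiply numerator and denominator by 2*sqrt(22) + 4*sqrt(14).
Denominator becomes -136; numerator becomes 16*sqrt(22) + 32*sqrt(14).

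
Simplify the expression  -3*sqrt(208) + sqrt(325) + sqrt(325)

-2*sqrt(13)

3*sqrt(208) = 12*sqrt(13); sqrt(325) = 5*sqrt(13); sqrt(325) = 5*sqrt(13)
Combine: (-12 + 5 + 5)·sqrt(13) = -2*sqrt(13)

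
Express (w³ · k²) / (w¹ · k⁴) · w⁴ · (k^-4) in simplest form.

Quotient: w² · (k^-2)
Multiply by w⁴ · (k^-4): add exponents.

w⁶/k⁶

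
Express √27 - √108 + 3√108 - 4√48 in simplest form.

-√3

√27 = 3*√3; √108 = 6*√3; 3√108 = 18*√3; 4√48 = 16*√3
Combine: (3 - 6 + 18 - 16)·√3 = -√3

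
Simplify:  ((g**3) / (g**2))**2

g**2

Inside the bracket: g**1
Raise to the power 2: g**2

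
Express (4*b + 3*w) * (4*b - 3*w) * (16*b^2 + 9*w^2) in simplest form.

256*b^4 - 81*w^4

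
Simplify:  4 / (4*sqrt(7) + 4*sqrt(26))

(-sqrt(7) + sqrt(26))/19

Multiply numerator and denominator by -4*sqrt(7) + 4*sqrt(26).
Denominator becomes 304; numerator becomes -16*sqrt(7) + 16*sqrt(26).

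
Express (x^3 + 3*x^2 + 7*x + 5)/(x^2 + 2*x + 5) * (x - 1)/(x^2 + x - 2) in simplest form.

Factor: x^3 + 3*x^2 + 7*x + 5 = (x^2 + 2*x + 5)*(x + 1);  x^2 + x - 2 = (x + 2)*(x - 1)
Cancel the common factors (x^2 + 2*x + 5), (x - 1).

(x + 1)/(x + 2)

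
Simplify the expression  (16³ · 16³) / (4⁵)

2^14

16³ = 2^12; 16³ = 2^12; 4⁵ = 2^10
Combine exponents: 2^14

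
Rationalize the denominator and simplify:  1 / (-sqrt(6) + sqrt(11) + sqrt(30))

(-35*sqrt(6) - 13*sqrt(30) + 25*sqrt(11) + 12*sqrt(55))/95

Group as (sqrt(11) + sqrt(30)) - sqrt(6); multiply by (sqrt(11) + sqrt(30)) + sqrt(6), then rationalise the remaining surd.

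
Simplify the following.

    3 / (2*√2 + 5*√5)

Multiply numerator and denominator by -5*√5 + 2*√2.
Denominator becomes -117; numerator becomes -15*√5 + 6*√2.

(-2*√2 + 5*√5)/39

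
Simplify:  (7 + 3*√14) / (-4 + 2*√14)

(13*√14 + 56)/20

Multiply numerator and denominator by -2*√14 - 4.
Denominator becomes -40; numerator becomes -112 - 26*√14.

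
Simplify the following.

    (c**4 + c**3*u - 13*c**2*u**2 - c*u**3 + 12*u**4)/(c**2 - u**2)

Factor: c**4 + c**3*u - 13*c**2*u**2 - c*u**3 + 12*u**4 = (c - 3*u)*(c - u)*(c + u)*(c + 4*u);  c**2 - u**2 = (c - u)*(c + u)
Cancel the common factors (c + u), (c - u).

c**2 + c*u - 12*u**2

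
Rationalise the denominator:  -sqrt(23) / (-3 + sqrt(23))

(-23 - 3*sqrt(23))/14

Multiply numerator and denominator by -sqrt(23) - 3.
Denominator becomes -14; numerator becomes 3*sqrt(23) + 23.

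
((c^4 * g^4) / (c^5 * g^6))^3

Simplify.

1/(c^3*g^6)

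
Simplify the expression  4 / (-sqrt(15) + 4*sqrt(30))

Multiply numerator and denominator by sqrt(15) + 4*sqrt(30).
Denominator becomes 465; numerator becomes 4*sqrt(15) + 16*sqrt(30).

(4*sqrt(15) + 16*sqrt(30))/465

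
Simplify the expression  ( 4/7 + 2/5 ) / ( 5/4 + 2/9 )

Numerator: 4/7 + 2/5 = 34/35
Denominator: 5/4 + 2/9 = 53/36
Divide: (34/35) · (36/53) = 1224/1855

1224/1855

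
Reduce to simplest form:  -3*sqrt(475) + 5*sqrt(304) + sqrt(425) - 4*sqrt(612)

-19*sqrt(17) + 5*sqrt(19)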